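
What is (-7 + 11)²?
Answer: 16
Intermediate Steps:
(-7 + 11)² = 4² = 16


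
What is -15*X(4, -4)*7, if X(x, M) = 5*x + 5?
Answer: -2625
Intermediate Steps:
X(x, M) = 5 + 5*x
-15*X(4, -4)*7 = -15*(5 + 5*4)*7 = -15*(5 + 20)*7 = -15*25*7 = -375*7 = -2625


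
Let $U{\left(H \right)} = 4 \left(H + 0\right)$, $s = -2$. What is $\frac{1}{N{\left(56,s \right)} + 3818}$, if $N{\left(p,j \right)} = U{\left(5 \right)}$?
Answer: $\frac{1}{3838} \approx 0.00026055$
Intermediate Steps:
$U{\left(H \right)} = 4 H$
$N{\left(p,j \right)} = 20$ ($N{\left(p,j \right)} = 4 \cdot 5 = 20$)
$\frac{1}{N{\left(56,s \right)} + 3818} = \frac{1}{20 + 3818} = \frac{1}{3838}$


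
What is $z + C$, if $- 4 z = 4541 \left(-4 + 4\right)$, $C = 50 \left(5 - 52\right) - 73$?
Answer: $-2423$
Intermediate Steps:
$C = -2423$ ($C = 50 \left(5 - 52\right) - 73 = 50 \left(-47\right) - 73 = -2350 - 73 = -2423$)
$z = 0$ ($z = - \frac{4541 \left(-4 + 4\right)}{4} = - \frac{4541 \cdot 0}{4} = \left(- \frac{1}{4}\right) 0 = 0$)
$z + C = 0 - 2423 = -2423$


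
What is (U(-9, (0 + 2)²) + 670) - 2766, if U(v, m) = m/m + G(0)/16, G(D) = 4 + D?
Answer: -8379/4 ≈ -2094.8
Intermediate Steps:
U(v, m) = 5/4 (U(v, m) = m/m + (4 + 0)/16 = 1 + 4*(1/16) = 1 + ¼ = 5/4)
(U(-9, (0 + 2)²) + 670) - 2766 = (5/4 + 670) - 2766 = 2685/4 - 2766 = -8379/4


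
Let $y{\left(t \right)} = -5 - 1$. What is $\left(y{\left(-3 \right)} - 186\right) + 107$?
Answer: $-85$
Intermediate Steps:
$y{\left(t \right)} = -6$ ($y{\left(t \right)} = -5 - 1 = -6$)
$\left(y{\left(-3 \right)} - 186\right) + 107 = \left(-6 - 186\right) + 107 = -192 + 107 = -85$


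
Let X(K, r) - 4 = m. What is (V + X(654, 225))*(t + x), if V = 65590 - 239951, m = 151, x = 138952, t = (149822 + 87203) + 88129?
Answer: -80850049836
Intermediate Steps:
t = 325154 (t = 237025 + 88129 = 325154)
V = -174361
X(K, r) = 155 (X(K, r) = 4 + 151 = 155)
(V + X(654, 225))*(t + x) = (-174361 + 155)*(325154 + 138952) = -174206*464106 = -80850049836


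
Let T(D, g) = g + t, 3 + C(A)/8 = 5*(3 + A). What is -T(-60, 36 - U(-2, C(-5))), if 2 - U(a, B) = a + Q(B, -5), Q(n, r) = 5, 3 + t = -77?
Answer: 43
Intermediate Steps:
t = -80 (t = -3 - 77 = -80)
C(A) = 96 + 40*A (C(A) = -24 + 8*(5*(3 + A)) = -24 + 8*(15 + 5*A) = -24 + (120 + 40*A) = 96 + 40*A)
U(a, B) = -3 - a (U(a, B) = 2 - (a + 5) = 2 - (5 + a) = 2 + (-5 - a) = -3 - a)
T(D, g) = -80 + g (T(D, g) = g - 80 = -80 + g)
-T(-60, 36 - U(-2, C(-5))) = -(-80 + (36 - (-3 - 1*(-2)))) = -(-80 + (36 - (-3 + 2))) = -(-80 + (36 - 1*(-1))) = -(-80 + (36 + 1)) = -(-80 + 37) = -1*(-43) = 43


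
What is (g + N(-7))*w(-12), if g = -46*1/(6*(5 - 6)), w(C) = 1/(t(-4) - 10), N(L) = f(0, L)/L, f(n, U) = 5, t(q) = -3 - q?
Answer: -146/189 ≈ -0.77249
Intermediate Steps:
N(L) = 5/L
w(C) = -1/9 (w(C) = 1/((-3 - 1*(-4)) - 10) = 1/((-3 + 4) - 10) = 1/(1 - 10) = 1/(-9) = -1/9)
g = 23/3 (g = -46/(6*(-1)) = -46/(-6) = -46*(-1/6) = 23/3 ≈ 7.6667)
(g + N(-7))*w(-12) = (23/3 + 5/(-7))*(-1/9) = (23/3 + 5*(-1/7))*(-1/9) = (23/3 - 5/7)*(-1/9) = (146/21)*(-1/9) = -146/189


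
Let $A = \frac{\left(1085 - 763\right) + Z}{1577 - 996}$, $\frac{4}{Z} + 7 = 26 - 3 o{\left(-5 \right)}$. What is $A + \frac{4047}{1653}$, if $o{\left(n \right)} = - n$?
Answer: $\frac{50618}{16849} \approx 3.0042$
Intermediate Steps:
$Z = 1$ ($Z = \frac{4}{-7 + \left(26 - 3 \left(\left(-1\right) \left(-5\right)\right)\right)} = \frac{4}{-7 + \left(26 - 15\right)} = \frac{4}{-7 + 11} = \frac{4}{4} = 4 \cdot \frac{1}{4} = 1$)
$A = \frac{323}{581}$ ($A = \frac{\left(1085 - 763\right) + 1}{1577 - 996} = \frac{\left(1085 - 763\right) + 1}{581} = \left(322 + 1\right) \frac{1}{581} = 323 \cdot \frac{1}{581} = \frac{323}{581} \approx 0.55594$)
$A + \frac{4047}{1653} = \frac{323}{581} + \frac{4047}{1653} = \frac{323}{581} + 4047 \cdot \frac{1}{1653} = \frac{323}{581} + \frac{71}{29} = \frac{50618}{16849}$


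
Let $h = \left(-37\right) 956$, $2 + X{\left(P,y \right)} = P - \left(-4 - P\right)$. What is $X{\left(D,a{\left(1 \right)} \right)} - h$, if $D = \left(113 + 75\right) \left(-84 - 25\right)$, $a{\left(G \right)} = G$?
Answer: $-5610$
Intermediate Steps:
$D = -20492$ ($D = 188 \left(-109\right) = -20492$)
$X{\left(P,y \right)} = 2 + 2 P$ ($X{\left(P,y \right)} = -2 + \left(P - \left(-4 - P\right)\right) = -2 + \left(P + \left(4 + P\right)\right) = -2 + \left(4 + 2 P\right) = 2 + 2 P$)
$h = -35372$
$X{\left(D,a{\left(1 \right)} \right)} - h = \left(2 + 2 \left(-20492\right)\right) - -35372 = \left(2 - 40984\right) + 35372 = -40982 + 35372 = -5610$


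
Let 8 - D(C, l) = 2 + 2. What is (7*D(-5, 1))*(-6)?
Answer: -168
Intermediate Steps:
D(C, l) = 4 (D(C, l) = 8 - (2 + 2) = 8 - 1*4 = 8 - 4 = 4)
(7*D(-5, 1))*(-6) = (7*4)*(-6) = 28*(-6) = -168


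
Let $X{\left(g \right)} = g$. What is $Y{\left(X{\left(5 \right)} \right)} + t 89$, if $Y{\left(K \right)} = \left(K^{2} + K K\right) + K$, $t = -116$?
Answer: $-10269$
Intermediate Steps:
$Y{\left(K \right)} = K + 2 K^{2}$ ($Y{\left(K \right)} = \left(K^{2} + K^{2}\right) + K = 2 K^{2} + K = K + 2 K^{2}$)
$Y{\left(X{\left(5 \right)} \right)} + t 89 = 5 \left(1 + 2 \cdot 5\right) - 10324 = 5 \left(1 + 10\right) - 10324 = 5 \cdot 11 - 10324 = 55 - 10324 = -10269$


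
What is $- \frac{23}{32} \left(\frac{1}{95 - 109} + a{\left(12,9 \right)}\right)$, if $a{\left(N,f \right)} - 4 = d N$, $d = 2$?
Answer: $- \frac{8993}{448} \approx -20.074$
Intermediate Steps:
$a{\left(N,f \right)} = 4 + 2 N$
$- \frac{23}{32} \left(\frac{1}{95 - 109} + a{\left(12,9 \right)}\right) = - \frac{23}{32} \left(\frac{1}{95 - 109} + \left(4 + 2 \cdot 12\right)\right) = \left(-23\right) \frac{1}{32} \left(\frac{1}{-14} + \left(4 + 24\right)\right) = - \frac{23 \left(- \frac{1}{14} + 28\right)}{32} = \left(- \frac{23}{32}\right) \frac{391}{14} = - \frac{8993}{448}$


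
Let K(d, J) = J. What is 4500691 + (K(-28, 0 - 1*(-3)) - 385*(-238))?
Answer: 4592324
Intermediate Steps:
4500691 + (K(-28, 0 - 1*(-3)) - 385*(-238)) = 4500691 + ((0 - 1*(-3)) - 385*(-238)) = 4500691 + ((0 + 3) + 91630) = 4500691 + (3 + 91630) = 4500691 + 91633 = 4592324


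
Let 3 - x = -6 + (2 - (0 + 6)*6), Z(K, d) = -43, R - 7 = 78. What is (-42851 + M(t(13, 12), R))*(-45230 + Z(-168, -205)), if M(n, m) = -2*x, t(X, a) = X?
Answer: 1943886801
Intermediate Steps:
R = 85 (R = 7 + 78 = 85)
x = 43 (x = 3 - (-6 + (2 - (0 + 6)*6)) = 3 - (-6 + (2 - 6*6)) = 3 - (-6 + (2 - 1*36)) = 3 - (-6 + (2 - 36)) = 3 - (-6 - 34) = 3 - 1*(-40) = 3 + 40 = 43)
M(n, m) = -86 (M(n, m) = -2*43 = -86)
(-42851 + M(t(13, 12), R))*(-45230 + Z(-168, -205)) = (-42851 - 86)*(-45230 - 43) = -42937*(-45273) = 1943886801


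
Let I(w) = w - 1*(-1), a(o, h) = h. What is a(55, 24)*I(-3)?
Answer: -48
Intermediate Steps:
I(w) = 1 + w (I(w) = w + 1 = 1 + w)
a(55, 24)*I(-3) = 24*(1 - 3) = 24*(-2) = -48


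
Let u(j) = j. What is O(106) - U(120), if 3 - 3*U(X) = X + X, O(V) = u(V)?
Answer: 185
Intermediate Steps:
O(V) = V
U(X) = 1 - 2*X/3 (U(X) = 1 - (X + X)/3 = 1 - 2*X/3)
O(106) - U(120) = 106 - (1 - 2/3*120) = 106 - (1 - 80) = 106 - 1*(-79) = 106 + 79 = 185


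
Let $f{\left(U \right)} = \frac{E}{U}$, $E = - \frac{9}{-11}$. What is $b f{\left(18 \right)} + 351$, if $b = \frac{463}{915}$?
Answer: $\frac{7066093}{20130} \approx 351.02$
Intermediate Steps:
$E = \frac{9}{11}$ ($E = \left(-9\right) \left(- \frac{1}{11}\right) = \frac{9}{11} \approx 0.81818$)
$b = \frac{463}{915}$ ($b = 463 \cdot \frac{1}{915} = \frac{463}{915} \approx 0.50601$)
$f{\left(U \right)} = \frac{9}{11 U}$
$b f{\left(18 \right)} + 351 = \frac{463 \frac{9}{11 \cdot 18}}{915} + 351 = \frac{463 \cdot \frac{9}{11} \cdot \frac{1}{18}}{915} + 351 = \frac{463}{915} \cdot \frac{1}{22} + 351 = \frac{463}{20130} + 351 = \frac{7066093}{20130}$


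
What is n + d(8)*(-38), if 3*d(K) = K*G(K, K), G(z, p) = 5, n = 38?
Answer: -1406/3 ≈ -468.67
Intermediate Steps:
d(K) = 5*K/3 (d(K) = (K*5)/3 = (5*K)/3 = 5*K/3)
n + d(8)*(-38) = 38 + ((5/3)*8)*(-38) = 38 + (40/3)*(-38) = 38 - 1520/3 = -1406/3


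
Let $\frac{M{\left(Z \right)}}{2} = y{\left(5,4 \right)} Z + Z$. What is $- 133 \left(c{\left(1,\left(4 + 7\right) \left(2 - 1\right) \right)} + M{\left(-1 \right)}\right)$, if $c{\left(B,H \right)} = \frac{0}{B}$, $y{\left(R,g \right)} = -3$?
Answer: $-532$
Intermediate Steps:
$c{\left(B,H \right)} = 0$
$M{\left(Z \right)} = - 4 Z$ ($M{\left(Z \right)} = 2 \left(- 3 Z + Z\right) = 2 \left(- 2 Z\right) = - 4 Z$)
$- 133 \left(c{\left(1,\left(4 + 7\right) \left(2 - 1\right) \right)} + M{\left(-1 \right)}\right) = - 133 \left(0 - -4\right) = - 133 \left(0 + 4\right) = \left(-133\right) 4 = -532$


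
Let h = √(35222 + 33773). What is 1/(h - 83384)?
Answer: -83384/6952822461 - √68995/6952822461 ≈ -1.2031e-5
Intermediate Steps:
h = √68995 ≈ 262.67
1/(h - 83384) = 1/(√68995 - 83384) = 1/(-83384 + √68995)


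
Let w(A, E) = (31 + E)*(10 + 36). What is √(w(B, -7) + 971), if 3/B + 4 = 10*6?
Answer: 5*√83 ≈ 45.552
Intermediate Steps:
B = 3/56 (B = 3/(-4 + 10*6) = 3/(-4 + 60) = 3/56 ≈ 0.053571)
w(A, E) = 1426 + 46*E (w(A, E) = (31 + E)*46 = 1426 + 46*E)
√(w(B, -7) + 971) = √((1426 + 46*(-7)) + 971) = √((1426 - 322) + 971) = √(1104 + 971) = √2075 = 5*√83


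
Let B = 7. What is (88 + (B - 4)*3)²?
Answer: 9409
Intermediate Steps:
(88 + (B - 4)*3)² = (88 + (7 - 4)*3)² = (88 + 3*3)² = (88 + 9)² = 97² = 9409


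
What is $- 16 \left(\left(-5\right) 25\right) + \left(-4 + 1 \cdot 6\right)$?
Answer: $2002$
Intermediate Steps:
$- 16 \left(\left(-5\right) 25\right) + \left(-4 + 1 \cdot 6\right) = \left(-16\right) \left(-125\right) + \left(-4 + 6\right) = 2000 + 2 = 2002$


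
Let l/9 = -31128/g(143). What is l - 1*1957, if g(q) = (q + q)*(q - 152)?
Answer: -264287/143 ≈ -1848.2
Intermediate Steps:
g(q) = 2*q*(-152 + q) (g(q) = (2*q)*(-152 + q) = 2*q*(-152 + q))
l = 15564/143 (l = 9*(-31128*1/(286*(-152 + 143))) = 9*(-31128/(2*143*(-9))) = 9*(-31128/(-2574)) = 9*(-31128*(-1/2574)) = 9*(5188/429) = 15564/143 ≈ 108.84)
l - 1*1957 = 15564/143 - 1*1957 = 15564/143 - 1957 = -264287/143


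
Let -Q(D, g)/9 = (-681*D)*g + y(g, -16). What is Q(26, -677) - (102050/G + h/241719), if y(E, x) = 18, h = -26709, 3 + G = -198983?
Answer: -864837172263855476/8016449489 ≈ -1.0788e+8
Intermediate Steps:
G = -198986 (G = -3 - 198983 = -198986)
Q(D, g) = -162 + 6129*D*g (Q(D, g) = -9*((-681*D)*g + 18) = -9*(-681*D*g + 18) = -9*(18 - 681*D*g) = -162 + 6129*D*g)
Q(26, -677) - (102050/G + h/241719) = (-162 + 6129*26*(-677)) - (102050/(-198986) - 26709/241719) = (-162 - 107882658) - (102050*(-1/198986) - 26709*1/241719) = -107882820 - (-51025/99493 - 8903/80573) = -107882820 - 1*(-4997023504/8016449489) = -107882820 + 4997023504/8016449489 = -864837172263855476/8016449489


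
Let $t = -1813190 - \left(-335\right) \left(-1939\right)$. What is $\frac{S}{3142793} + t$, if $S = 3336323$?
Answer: $- \frac{7739925838392}{3142793} \approx -2.4628 \cdot 10^{6}$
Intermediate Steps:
$t = -2462755$ ($t = -1813190 - 649565 = -2462755$)
$\frac{S}{3142793} + t = \frac{3336323}{3142793} - 2462755 = - \frac{7739925838392}{3142793}$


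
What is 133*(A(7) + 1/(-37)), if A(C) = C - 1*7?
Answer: -133/37 ≈ -3.5946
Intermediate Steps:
A(C) = -7 + C (A(C) = C - 7 = -7 + C)
133*(A(7) + 1/(-37)) = 133*((-7 + 7) + 1/(-37)) = 133*(0 - 1/37) = 133*(-1/37) = -133/37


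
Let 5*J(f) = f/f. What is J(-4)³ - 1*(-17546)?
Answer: 2193251/125 ≈ 17546.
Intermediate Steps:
J(f) = ⅕ (J(f) = (f/f)/5 = (⅕)*1 = ⅕)
J(-4)³ - 1*(-17546) = (⅕)³ - 1*(-17546) = 1/125 + 17546 = 2193251/125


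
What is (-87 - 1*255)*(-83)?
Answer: 28386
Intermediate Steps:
(-87 - 1*255)*(-83) = (-87 - 255)*(-83) = -342*(-83) = 28386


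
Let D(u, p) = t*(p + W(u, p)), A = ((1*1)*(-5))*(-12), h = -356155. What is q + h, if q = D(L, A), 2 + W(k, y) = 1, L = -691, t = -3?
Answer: -356332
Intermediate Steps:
W(k, y) = -1 (W(k, y) = -2 + 1 = -1)
A = 60 (A = (1*(-5))*(-12) = -5*(-12) = 60)
D(u, p) = 3 - 3*p (D(u, p) = -3*(p - 1) = -3*(-1 + p) = 3 - 3*p)
q = -177 (q = 3 - 3*60 = 3 - 180 = -177)
q + h = -177 - 356155 = -356332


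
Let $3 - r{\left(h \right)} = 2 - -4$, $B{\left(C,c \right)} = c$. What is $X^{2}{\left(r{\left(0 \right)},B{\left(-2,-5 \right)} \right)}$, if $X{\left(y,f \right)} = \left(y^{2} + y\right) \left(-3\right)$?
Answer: $324$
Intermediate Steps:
$r{\left(h \right)} = -3$ ($r{\left(h \right)} = 3 - \left(2 - -4\right) = 3 - \left(2 + 4\right) = 3 - 6 = -3$)
$X{\left(y,f \right)} = - 3 y - 3 y^{2}$ ($X{\left(y,f \right)} = \left(y + y^{2}\right) \left(-3\right) = - 3 y - 3 y^{2}$)
$X^{2}{\left(r{\left(0 \right)},B{\left(-2,-5 \right)} \right)} = \left(\left(-3\right) \left(-3\right) \left(1 - 3\right)\right)^{2} = \left(\left(-3\right) \left(-3\right) \left(-2\right)\right)^{2} = \left(-18\right)^{2} = 324$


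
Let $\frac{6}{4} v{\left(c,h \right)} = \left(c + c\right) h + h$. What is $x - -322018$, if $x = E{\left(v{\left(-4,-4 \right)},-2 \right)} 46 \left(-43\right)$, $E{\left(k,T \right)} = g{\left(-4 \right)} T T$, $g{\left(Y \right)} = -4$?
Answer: $353666$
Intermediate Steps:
$v{\left(c,h \right)} = \frac{2 h}{3} + \frac{4 c h}{3}$ ($v{\left(c,h \right)} = \frac{2 \left(\left(c + c\right) h + h\right)}{3} = \frac{2 \left(2 c h + h\right)}{3} = \frac{2 \left(h + 2 c h\right)}{3} = \frac{2 h}{3} + \frac{4 c h}{3}$)
$E{\left(k,T \right)} = - 4 T^{2}$ ($E{\left(k,T \right)} = - 4 T T = - 4 T^{2}$)
$x = 31648$ ($x = - 4 \left(-2\right)^{2} \cdot 46 \left(-43\right) = \left(-4\right) 4 \cdot 46 \left(-43\right) = \left(-16\right) 46 \left(-43\right) = \left(-736\right) \left(-43\right) = 31648$)
$x - -322018 = 31648 - -322018 = 31648 + 322018 = 353666$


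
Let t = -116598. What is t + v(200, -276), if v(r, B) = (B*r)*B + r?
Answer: 15118802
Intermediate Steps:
v(r, B) = r + r*B² (v(r, B) = r*B² + r = r + r*B²)
t + v(200, -276) = -116598 + 200*(1 + (-276)²) = -116598 + 200*(1 + 76176) = -116598 + 200*76177 = -116598 + 15235400 = 15118802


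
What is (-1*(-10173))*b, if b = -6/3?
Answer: -20346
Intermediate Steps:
b = -2 (b = -6*⅓ = -2)
(-1*(-10173))*b = -1*(-10173)*(-2) = 10173*(-2) = -20346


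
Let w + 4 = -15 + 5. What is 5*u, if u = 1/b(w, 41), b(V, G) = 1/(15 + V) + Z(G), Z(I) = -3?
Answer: -5/2 ≈ -2.5000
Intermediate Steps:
w = -14 (w = -4 + (-15 + 5) = -4 - 10 = -14)
b(V, G) = -3 + 1/(15 + V) (b(V, G) = 1/(15 + V) - 3 = -3 + 1/(15 + V))
u = -½ (u = 1/((-44 - 3*(-14))/(15 - 14)) = 1/((-44 + 42)/1) = 1/(1*(-2)) = 1/(-2) = -½ ≈ -0.50000)
5*u = 5*(-½) = -5/2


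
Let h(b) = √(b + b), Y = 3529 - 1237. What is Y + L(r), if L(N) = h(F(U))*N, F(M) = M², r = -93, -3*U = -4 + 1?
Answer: 2292 - 93*√2 ≈ 2160.5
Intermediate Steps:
U = 1 (U = -(-4 + 1)/3 = -⅓*(-3) = 1)
Y = 2292
h(b) = √2*√b (h(b) = √(2*b) = √2*√b)
L(N) = N*√2 (L(N) = (√2*√(1²))*N = (√2*√1)*N = (√2*1)*N = √2*N = N*√2)
Y + L(r) = 2292 - 93*√2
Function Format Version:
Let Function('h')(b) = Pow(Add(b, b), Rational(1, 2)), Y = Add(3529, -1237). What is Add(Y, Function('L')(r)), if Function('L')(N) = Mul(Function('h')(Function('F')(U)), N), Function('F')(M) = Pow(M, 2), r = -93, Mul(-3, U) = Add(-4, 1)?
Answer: Add(2292, Mul(-93, Pow(2, Rational(1, 2)))) ≈ 2160.5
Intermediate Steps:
U = 1 (U = Mul(Rational(-1, 3), Add(-4, 1)) = Mul(Rational(-1, 3), -3) = 1)
Y = 2292
Function('h')(b) = Mul(Pow(2, Rational(1, 2)), Pow(b, Rational(1, 2))) (Function('h')(b) = Pow(Mul(2, b), Rational(1, 2)) = Mul(Pow(2, Rational(1, 2)), Pow(b, Rational(1, 2))))
Function('L')(N) = Mul(N, Pow(2, Rational(1, 2))) (Function('L')(N) = Mul(Mul(Pow(2, Rational(1, 2)), Pow(Pow(1, 2), Rational(1, 2))), N) = Mul(Mul(Pow(2, Rational(1, 2)), Pow(1, Rational(1, 2))), N) = Mul(Mul(Pow(2, Rational(1, 2)), 1), N) = Mul(Pow(2, Rational(1, 2)), N) = Mul(N, Pow(2, Rational(1, 2))))
Add(Y, Function('L')(r)) = Add(2292, Mul(-93, Pow(2, Rational(1, 2))))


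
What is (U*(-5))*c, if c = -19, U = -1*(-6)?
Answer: 570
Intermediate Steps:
U = 6
(U*(-5))*c = (6*(-5))*(-19) = -30*(-19) = 570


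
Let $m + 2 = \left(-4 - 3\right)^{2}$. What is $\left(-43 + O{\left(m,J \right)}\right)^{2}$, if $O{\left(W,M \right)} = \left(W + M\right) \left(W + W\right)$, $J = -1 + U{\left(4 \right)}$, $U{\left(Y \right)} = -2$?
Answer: $16752649$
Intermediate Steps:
$m = 47$ ($m = -2 + \left(-4 - 3\right)^{2} = -2 + \left(-7\right)^{2} = -2 + 49 = 47$)
$J = -3$ ($J = -1 - 2 = -3$)
$O{\left(W,M \right)} = 2 W \left(M + W\right)$ ($O{\left(W,M \right)} = \left(M + W\right) 2 W = 2 W \left(M + W\right)$)
$\left(-43 + O{\left(m,J \right)}\right)^{2} = \left(-43 + 2 \cdot 47 \left(-3 + 47\right)\right)^{2} = \left(-43 + 2 \cdot 47 \cdot 44\right)^{2} = \left(-43 + 4136\right)^{2} = 4093^{2} = 16752649$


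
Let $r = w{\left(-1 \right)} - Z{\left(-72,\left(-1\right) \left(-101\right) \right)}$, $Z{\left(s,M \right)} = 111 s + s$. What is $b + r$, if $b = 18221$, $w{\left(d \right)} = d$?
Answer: $26284$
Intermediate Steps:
$Z{\left(s,M \right)} = 112 s$
$r = 8063$ ($r = -1 - 112 \left(-72\right) = -1 - -8064 = -1 + 8064 = 8063$)
$b + r = 18221 + 8063 = 26284$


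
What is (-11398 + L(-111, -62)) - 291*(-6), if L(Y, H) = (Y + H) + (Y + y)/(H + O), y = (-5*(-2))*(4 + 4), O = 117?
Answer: -540406/55 ≈ -9825.6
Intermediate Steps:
y = 80 (y = 10*8 = 80)
L(Y, H) = H + Y + (80 + Y)/(117 + H) (L(Y, H) = (Y + H) + (Y + 80)/(H + 117) = (H + Y) + (80 + Y)/(117 + H) = H + Y + (80 + Y)/(117 + H))
(-11398 + L(-111, -62)) - 291*(-6) = (-11398 + (80 + (-62)² + 117*(-62) + 118*(-111) - 62*(-111))/(117 - 62)) - 291*(-6) = (-11398 + (80 + 3844 - 7254 - 13098 + 6882)/55) + 1746 = (-11398 + (1/55)*(-9546)) + 1746 = (-11398 - 9546/55) + 1746 = -636436/55 + 1746 = -540406/55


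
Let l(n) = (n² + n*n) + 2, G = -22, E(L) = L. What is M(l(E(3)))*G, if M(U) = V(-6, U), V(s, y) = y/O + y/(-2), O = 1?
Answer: -220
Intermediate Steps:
V(s, y) = y/2 (V(s, y) = y/1 + y/(-2) = y*1 + y*(-½) = y - y/2 = y/2)
l(n) = 2 + 2*n² (l(n) = (n² + n²) + 2 = 2*n² + 2 = 2 + 2*n²)
M(U) = U/2
M(l(E(3)))*G = ((2 + 2*3²)/2)*(-22) = ((2 + 2*9)/2)*(-22) = ((2 + 18)/2)*(-22) = ((½)*20)*(-22) = 10*(-22) = -220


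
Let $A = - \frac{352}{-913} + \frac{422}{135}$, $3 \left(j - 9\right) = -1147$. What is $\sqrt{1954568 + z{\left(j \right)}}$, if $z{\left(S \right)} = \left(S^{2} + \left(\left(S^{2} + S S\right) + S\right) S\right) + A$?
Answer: $\frac{i \sqrt{1420626933716430}}{3735} \approx 10091.0 i$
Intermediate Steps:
$j = - \frac{1120}{3}$ ($j = 9 + \frac{1}{3} \left(-1147\right) = 9 - \frac{1147}{3} = - \frac{1120}{3} \approx -373.33$)
$A = \frac{39346}{11205}$ ($A = \left(-352\right) \left(- \frac{1}{913}\right) + 422 \cdot \frac{1}{135} = \frac{32}{83} + \frac{422}{135} = \frac{39346}{11205} \approx 3.5115$)
$z{\left(S \right)} = \frac{39346}{11205} + S^{2} + S \left(S + 2 S^{2}\right)$ ($z{\left(S \right)} = \left(S^{2} + \left(\left(S^{2} + S S\right) + S\right) S\right) + \frac{39346}{11205} = \left(S^{2} + \left(\left(S^{2} + S^{2}\right) + S\right) S\right) + \frac{39346}{11205} = \left(S^{2} + \left(2 S^{2} + S\right) S\right) + \frac{39346}{11205} = \left(S^{2} + \left(S + 2 S^{2}\right) S\right) + \frac{39346}{11205} = \left(S^{2} + S \left(S + 2 S^{2}\right)\right) + \frac{39346}{11205} = \frac{39346}{11205} + S^{2} + S \left(S + 2 S^{2}\right)$)
$\sqrt{1954568 + z{\left(j \right)}} = \sqrt{1954568 + \left(\frac{39346}{11205} + 2 \left(- \frac{1120}{3}\right)^{2} + 2 \left(- \frac{1120}{3}\right)^{3}\right)} = \sqrt{1954568 + \left(\frac{39346}{11205} + 2 \cdot \frac{1254400}{9} + 2 \left(- \frac{1404928000}{27}\right)\right)} = \sqrt{1954568 + \left(\frac{39346}{11205} + \frac{2508800}{9} - \frac{2809856000}{27}\right)} = \sqrt{1954568 - \frac{1162966744654}{11205}} = \sqrt{- \frac{1141065810214}{11205}} = \frac{i \sqrt{1420626933716430}}{3735}$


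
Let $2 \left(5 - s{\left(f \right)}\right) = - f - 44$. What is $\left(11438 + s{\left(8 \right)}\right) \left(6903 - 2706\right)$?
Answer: $48135393$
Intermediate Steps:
$s{\left(f \right)} = 27 + \frac{f}{2}$ ($s{\left(f \right)} = 5 - \frac{- f - 44}{2} = 5 - \frac{-44 - f}{2} = 5 + \left(22 + \frac{f}{2}\right) = 27 + \frac{f}{2}$)
$\left(11438 + s{\left(8 \right)}\right) \left(6903 - 2706\right) = \left(11438 + \left(27 + \frac{1}{2} \cdot 8\right)\right) \left(6903 - 2706\right) = \left(11438 + \left(27 + 4\right)\right) 4197 = \left(11438 + 31\right) 4197 = 11469 \cdot 4197 = 48135393$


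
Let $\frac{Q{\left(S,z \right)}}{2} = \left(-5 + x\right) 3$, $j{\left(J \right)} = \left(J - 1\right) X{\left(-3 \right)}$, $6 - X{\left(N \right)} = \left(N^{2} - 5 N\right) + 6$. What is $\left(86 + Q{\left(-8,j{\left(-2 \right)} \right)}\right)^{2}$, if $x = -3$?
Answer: $1444$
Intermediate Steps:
$X{\left(N \right)} = - N^{2} + 5 N$ ($X{\left(N \right)} = 6 - \left(\left(N^{2} - 5 N\right) + 6\right) = 6 - \left(6 + N^{2} - 5 N\right) = - N^{2} + 5 N$)
$j{\left(J \right)} = 24 - 24 J$ ($j{\left(J \right)} = \left(J - 1\right) \left(- 3 \left(5 - -3\right)\right) = \left(-1 + J\right) \left(- 3 \left(5 + 3\right)\right) = \left(-1 + J\right) \left(\left(-3\right) 8\right) = \left(-1 + J\right) \left(-24\right) = 24 - 24 J$)
$Q{\left(S,z \right)} = -48$ ($Q{\left(S,z \right)} = 2 \left(-5 - 3\right) 3 = 2 \left(\left(-8\right) 3\right) = 2 \left(-24\right) = -48$)
$\left(86 + Q{\left(-8,j{\left(-2 \right)} \right)}\right)^{2} = \left(86 - 48\right)^{2} = 38^{2} = 1444$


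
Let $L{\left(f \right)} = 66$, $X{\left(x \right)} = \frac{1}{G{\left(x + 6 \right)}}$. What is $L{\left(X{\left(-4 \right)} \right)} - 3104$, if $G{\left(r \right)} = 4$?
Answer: $-3038$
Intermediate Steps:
$X{\left(x \right)} = \frac{1}{4}$
$L{\left(X{\left(-4 \right)} \right)} - 3104 = 66 - 3104 = -3038$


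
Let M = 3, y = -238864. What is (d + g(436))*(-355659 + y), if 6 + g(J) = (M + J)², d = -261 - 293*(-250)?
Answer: -157967139192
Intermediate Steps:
d = 72989 (d = -261 + 73250 = 72989)
g(J) = -6 + (3 + J)²
(d + g(436))*(-355659 + y) = (72989 + (-6 + (3 + 436)²))*(-355659 - 238864) = (72989 + (-6 + 439²))*(-594523) = (72989 + (-6 + 192721))*(-594523) = (72989 + 192715)*(-594523) = 265704*(-594523) = -157967139192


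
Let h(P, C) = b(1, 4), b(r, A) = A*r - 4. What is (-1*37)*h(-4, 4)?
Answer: 0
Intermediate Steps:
b(r, A) = -4 + A*r
h(P, C) = 0 (h(P, C) = -4 + 4*1 = -4 + 4 = 0)
(-1*37)*h(-4, 4) = -1*37*0 = -37*0 = 0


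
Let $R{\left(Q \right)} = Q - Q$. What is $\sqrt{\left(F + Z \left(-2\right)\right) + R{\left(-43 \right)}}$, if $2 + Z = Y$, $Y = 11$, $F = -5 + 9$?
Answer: $i \sqrt{14} \approx 3.7417 i$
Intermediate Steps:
$F = 4$
$Z = 9$ ($Z = -2 + 11 = 9$)
$R{\left(Q \right)} = 0$
$\sqrt{\left(F + Z \left(-2\right)\right) + R{\left(-43 \right)}} = \sqrt{\left(4 + 9 \left(-2\right)\right) + 0} = \sqrt{\left(4 - 18\right) + 0} = \sqrt{-14 + 0} = \sqrt{-14} = i \sqrt{14}$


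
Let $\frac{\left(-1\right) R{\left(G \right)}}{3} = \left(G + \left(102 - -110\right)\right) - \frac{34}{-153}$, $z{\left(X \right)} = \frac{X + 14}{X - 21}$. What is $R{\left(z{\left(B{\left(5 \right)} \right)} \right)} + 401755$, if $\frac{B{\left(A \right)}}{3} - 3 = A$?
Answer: $\frac{1203241}{3} \approx 4.0108 \cdot 10^{5}$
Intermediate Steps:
$B{\left(A \right)} = 9 + 3 A$
$z{\left(X \right)} = \frac{14 + X}{-21 + X}$
$R{\left(G \right)} = - \frac{1910}{3} - 3 G$ ($R{\left(G \right)} = - 3 \left(\left(G + \left(102 - -110\right)\right) - \frac{34}{-153}\right) = - 3 \left(\left(G + \left(102 + 110\right)\right) - - \frac{2}{9}\right) = - 3 \left(\left(G + 212\right) + \frac{2}{9}\right) = - 3 \left(\left(212 + G\right) + \frac{2}{9}\right) = - 3 \left(\frac{1910}{9} + G\right) = - \frac{1910}{3} - 3 G$)
$R{\left(z{\left(B{\left(5 \right)} \right)} \right)} + 401755 = \left(- \frac{1910}{3} - 3 \frac{14 + \left(9 + 3 \cdot 5\right)}{-21 + \left(9 + 3 \cdot 5\right)}\right) + 401755 = \left(- \frac{1910}{3} - 3 \frac{14 + \left(9 + 15\right)}{-21 + \left(9 + 15\right)}\right) + 401755 = \left(- \frac{1910}{3} - 3 \frac{14 + 24}{-21 + 24}\right) + 401755 = \left(- \frac{1910}{3} - 3 \cdot \frac{1}{3} \cdot 38\right) + 401755 = \left(- \frac{1910}{3} - 38\right) + 401755 = - \frac{2024}{3} + 401755 = \frac{1203241}{3}$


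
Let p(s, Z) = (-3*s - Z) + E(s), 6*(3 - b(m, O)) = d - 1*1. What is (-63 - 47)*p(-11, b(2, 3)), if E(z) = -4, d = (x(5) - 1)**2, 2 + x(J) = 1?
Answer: -2915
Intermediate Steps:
x(J) = -1 (x(J) = -2 + 1 = -1)
d = 4 (d = (-1 - 1)**2 = (-2)**2 = 4)
b(m, O) = 5/2 (b(m, O) = 3 - (4 - 1*1)/6 = 3 - (4 - 1)/6 = 3 - 1/6*3 = 3 - 1/2 = 5/2)
p(s, Z) = -4 - Z - 3*s (p(s, Z) = (-3*s - Z) - 4 = (-Z - 3*s) - 4 = -4 - Z - 3*s)
(-63 - 47)*p(-11, b(2, 3)) = (-63 - 47)*(-4 - 1*5/2 - 3*(-11)) = -110*(-4 - 5/2 + 33) = -110*53/2 = -2915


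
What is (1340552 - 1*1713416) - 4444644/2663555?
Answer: -993148216164/2663555 ≈ -3.7287e+5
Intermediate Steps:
(1340552 - 1*1713416) - 4444644/2663555 = (1340552 - 1713416) - 4444644*1/2663555 = -372864 - 4444644/2663555 = -993148216164/2663555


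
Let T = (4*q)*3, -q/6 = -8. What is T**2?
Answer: 331776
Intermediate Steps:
q = 48 (q = -6*(-8) = 48)
T = 576 (T = (4*48)*3 = 192*3 = 576)
T**2 = 576**2 = 331776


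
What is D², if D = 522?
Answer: 272484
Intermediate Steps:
D² = 522² = 272484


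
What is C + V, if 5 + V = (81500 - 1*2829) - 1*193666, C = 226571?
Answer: 111571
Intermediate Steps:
V = -115000 (V = -5 + ((81500 - 1*2829) - 1*193666) = -5 + ((81500 - 2829) - 193666) = -5 + (78671 - 193666) = -5 - 114995 = -115000)
C + V = 226571 - 115000 = 111571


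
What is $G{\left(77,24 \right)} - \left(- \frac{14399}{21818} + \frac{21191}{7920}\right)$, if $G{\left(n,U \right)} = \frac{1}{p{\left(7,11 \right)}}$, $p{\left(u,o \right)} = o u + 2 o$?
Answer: $- \frac{57759953}{28799760} \approx -2.0056$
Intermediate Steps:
$p{\left(u,o \right)} = 2 o + o u$
$G{\left(n,U \right)} = \frac{1}{99}$ ($G{\left(n,U \right)} = \frac{1}{11 \left(2 + 7\right)} = \frac{1}{11 \cdot 9} = \frac{1}{99}$)
$G{\left(77,24 \right)} - \left(- \frac{14399}{21818} + \frac{21191}{7920}\right) = \frac{1}{99} - \left(- \frac{14399}{21818} + \frac{21191}{7920}\right) = \frac{1}{99} - \frac{174152579}{86399280} = - \frac{57759953}{28799760}$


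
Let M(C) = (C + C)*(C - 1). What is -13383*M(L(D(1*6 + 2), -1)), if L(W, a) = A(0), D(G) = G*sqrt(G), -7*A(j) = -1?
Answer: 160596/49 ≈ 3277.5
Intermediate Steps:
A(j) = 1/7 (A(j) = -1/7*(-1) = 1/7)
D(G) = G**(3/2)
L(W, a) = 1/7
M(C) = 2*C*(-1 + C) (M(C) = (2*C)*(-1 + C) = 2*C*(-1 + C))
-13383*M(L(D(1*6 + 2), -1)) = -26766*(-1 + 1/7)/7 = -26766*(-6)/(7*7) = -13383*(-12/49) = 160596/49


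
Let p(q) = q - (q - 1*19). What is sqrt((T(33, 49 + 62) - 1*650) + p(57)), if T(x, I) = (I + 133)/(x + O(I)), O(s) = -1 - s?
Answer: I*sqrt(3957347)/79 ≈ 25.181*I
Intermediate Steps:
p(q) = 19 (p(q) = q - (q - 19) = q - (-19 + q) = q + (19 - q) = 19)
T(x, I) = (133 + I)/(-1 + x - I) (T(x, I) = (I + 133)/(x + (-1 - I)) = (133 + I)/(-1 + x - I))
sqrt((T(33, 49 + 62) - 1*650) + p(57)) = sqrt(((133 + (49 + 62))/(-1 + 33 - (49 + 62)) - 1*650) + 19) = sqrt(((133 + 111)/(-1 + 33 - 1*111) - 650) + 19) = sqrt((244/(-1 + 33 - 111) - 650) + 19) = sqrt((244/(-79) - 650) + 19) = sqrt((-1/79*244 - 650) + 19) = sqrt((-244/79 - 650) + 19) = sqrt(-51594/79 + 19) = sqrt(-50093/79) = I*sqrt(3957347)/79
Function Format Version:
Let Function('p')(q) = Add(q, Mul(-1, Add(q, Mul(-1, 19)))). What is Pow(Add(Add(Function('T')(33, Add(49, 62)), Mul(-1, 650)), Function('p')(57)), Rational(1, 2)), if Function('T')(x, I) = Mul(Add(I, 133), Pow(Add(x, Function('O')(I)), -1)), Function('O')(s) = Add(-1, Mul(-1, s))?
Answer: Mul(Rational(1, 79), I, Pow(3957347, Rational(1, 2))) ≈ Mul(25.181, I)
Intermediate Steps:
Function('p')(q) = 19 (Function('p')(q) = Add(q, Mul(-1, Add(q, -19))) = Add(q, Mul(-1, Add(-19, q))) = Add(q, Add(19, Mul(-1, q))) = 19)
Function('T')(x, I) = Mul(Pow(Add(-1, x, Mul(-1, I)), -1), Add(133, I)) (Function('T')(x, I) = Mul(Add(I, 133), Pow(Add(x, Add(-1, Mul(-1, I))), -1)) = Mul(Add(133, I), Pow(Add(-1, x, Mul(-1, I)), -1)) = Mul(Pow(Add(-1, x, Mul(-1, I)), -1), Add(133, I)))
Pow(Add(Add(Function('T')(33, Add(49, 62)), Mul(-1, 650)), Function('p')(57)), Rational(1, 2)) = Pow(Add(Add(Mul(Pow(Add(-1, 33, Mul(-1, Add(49, 62))), -1), Add(133, Add(49, 62))), Mul(-1, 650)), 19), Rational(1, 2)) = Pow(Add(Add(Mul(Pow(Add(-1, 33, Mul(-1, 111)), -1), Add(133, 111)), -650), 19), Rational(1, 2)) = Pow(Add(Add(Mul(Pow(Add(-1, 33, -111), -1), 244), -650), 19), Rational(1, 2)) = Pow(Add(Add(Mul(Pow(-79, -1), 244), -650), 19), Rational(1, 2)) = Pow(Add(Add(Mul(Rational(-1, 79), 244), -650), 19), Rational(1, 2)) = Pow(Add(Add(Rational(-244, 79), -650), 19), Rational(1, 2)) = Pow(Add(Rational(-51594, 79), 19), Rational(1, 2)) = Pow(Rational(-50093, 79), Rational(1, 2)) = Mul(Rational(1, 79), I, Pow(3957347, Rational(1, 2)))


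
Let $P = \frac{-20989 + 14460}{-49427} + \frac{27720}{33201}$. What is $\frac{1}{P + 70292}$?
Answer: $\frac{26048029}{1830993243131} \approx 1.4226 \cdot 10^{-5}$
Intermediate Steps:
$P = \frac{25188663}{26048029}$ ($P = \left(-6529\right) \left(- \frac{1}{49427}\right) + 27720 \cdot \frac{1}{33201} = \frac{6529}{49427} + \frac{440}{527} = \frac{25188663}{26048029} \approx 0.96701$)
$\frac{1}{P + 70292} = \frac{1}{\frac{25188663}{26048029} + 70292} = \frac{1}{\frac{1830993243131}{26048029}} = \frac{26048029}{1830993243131}$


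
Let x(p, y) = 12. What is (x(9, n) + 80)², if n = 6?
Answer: 8464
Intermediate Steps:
(x(9, n) + 80)² = (12 + 80)² = 92² = 8464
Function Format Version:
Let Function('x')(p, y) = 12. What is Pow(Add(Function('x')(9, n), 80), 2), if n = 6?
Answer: 8464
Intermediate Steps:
Pow(Add(Function('x')(9, n), 80), 2) = Pow(Add(12, 80), 2) = Pow(92, 2) = 8464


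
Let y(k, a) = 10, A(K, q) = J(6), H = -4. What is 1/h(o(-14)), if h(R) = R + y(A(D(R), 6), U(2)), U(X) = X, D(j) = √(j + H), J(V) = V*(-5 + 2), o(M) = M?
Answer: -¼ ≈ -0.25000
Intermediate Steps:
J(V) = -3*V (J(V) = V*(-3) = -3*V)
D(j) = √(-4 + j) (D(j) = √(j - 4) = √(-4 + j))
A(K, q) = -18 (A(K, q) = -3*6 = -18)
h(R) = 10 + R (h(R) = R + 10 = 10 + R)
1/h(o(-14)) = 1/(10 - 14) = 1/(-4) = -¼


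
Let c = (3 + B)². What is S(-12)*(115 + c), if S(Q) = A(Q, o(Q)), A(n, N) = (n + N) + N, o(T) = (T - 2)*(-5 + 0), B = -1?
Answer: 15232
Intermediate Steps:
o(T) = 10 - 5*T (o(T) = (-2 + T)*(-5) = 10 - 5*T)
A(n, N) = n + 2*N (A(n, N) = (N + n) + N = n + 2*N)
S(Q) = 20 - 9*Q (S(Q) = Q + 2*(10 - 5*Q) = Q + (20 - 10*Q) = 20 - 9*Q)
c = 4 (c = (3 - 1)² = 2² = 4)
S(-12)*(115 + c) = (20 - 9*(-12))*(115 + 4) = (20 + 108)*119 = 128*119 = 15232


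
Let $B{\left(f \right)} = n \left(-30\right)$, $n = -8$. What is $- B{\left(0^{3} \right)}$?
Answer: $-240$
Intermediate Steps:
$B{\left(f \right)} = 240$ ($B{\left(f \right)} = \left(-8\right) \left(-30\right) = 240$)
$- B{\left(0^{3} \right)} = \left(-1\right) 240 = -240$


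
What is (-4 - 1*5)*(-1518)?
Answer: 13662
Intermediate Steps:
(-4 - 1*5)*(-1518) = (-4 - 5)*(-1518) = -9*(-1518) = 13662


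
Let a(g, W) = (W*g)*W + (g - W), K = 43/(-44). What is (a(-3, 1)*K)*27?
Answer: 8127/44 ≈ 184.70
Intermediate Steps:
K = -43/44 (K = 43*(-1/44) = -43/44 ≈ -0.97727)
a(g, W) = g - W + g*W**2 (a(g, W) = g*W**2 + (g - W) = g - W + g*W**2)
(a(-3, 1)*K)*27 = ((-3 - 1*1 - 3*1**2)*(-43/44))*27 = ((-3 - 1 - 3*1)*(-43/44))*27 = ((-3 - 1 - 3)*(-43/44))*27 = -7*(-43/44)*27 = (301/44)*27 = 8127/44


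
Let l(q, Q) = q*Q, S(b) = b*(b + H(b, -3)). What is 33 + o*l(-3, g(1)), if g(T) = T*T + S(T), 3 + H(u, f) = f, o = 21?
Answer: 285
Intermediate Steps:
H(u, f) = -3 + f
S(b) = b*(-6 + b) (S(b) = b*(b + (-3 - 3)) = b*(b - 6) = b*(-6 + b))
g(T) = T**2 + T*(-6 + T) (g(T) = T*T + T*(-6 + T) = T**2 + T*(-6 + T))
l(q, Q) = Q*q
33 + o*l(-3, g(1)) = 33 + 21*((2*1*(-3 + 1))*(-3)) = 33 + 21*((2*1*(-2))*(-3)) = 33 + 21*(-4*(-3)) = 33 + 21*12 = 33 + 252 = 285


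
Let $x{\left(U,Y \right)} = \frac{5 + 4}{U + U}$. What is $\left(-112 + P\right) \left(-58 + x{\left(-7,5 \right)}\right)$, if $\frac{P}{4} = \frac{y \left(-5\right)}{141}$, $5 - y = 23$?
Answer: $\frac{2111612}{329} \approx 6418.3$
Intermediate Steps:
$x{\left(U,Y \right)} = \frac{9}{2 U}$
$y = -18$ ($y = 5 - 23 = -18$)
$P = \frac{120}{47}$ ($P = 4 \frac{\left(-18\right) \left(-5\right)}{141} = 4 \cdot 90 \cdot \frac{1}{141} = 4 \cdot \frac{30}{47} = \frac{120}{47} \approx 2.5532$)
$\left(-112 + P\right) \left(-58 + x{\left(-7,5 \right)}\right) = \left(-112 + \frac{120}{47}\right) \left(-58 + \frac{9}{2 \left(-7\right)}\right) = - \frac{5144 \left(-58 + \frac{9}{2} \left(- \frac{1}{7}\right)\right)}{47} = - \frac{5144 \left(-58 - \frac{9}{14}\right)}{47} = \left(- \frac{5144}{47}\right) \left(- \frac{821}{14}\right) = \frac{2111612}{329}$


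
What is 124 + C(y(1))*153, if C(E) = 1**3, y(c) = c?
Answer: 277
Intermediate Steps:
C(E) = 1
124 + C(y(1))*153 = 124 + 1*153 = 124 + 153 = 277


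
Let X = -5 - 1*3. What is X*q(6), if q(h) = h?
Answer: -48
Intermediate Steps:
X = -8 (X = -5 - 3 = -8)
X*q(6) = -8*6 = -48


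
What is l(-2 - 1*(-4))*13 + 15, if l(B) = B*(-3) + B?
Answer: -37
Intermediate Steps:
l(B) = -2*B (l(B) = -3*B + B = -2*B)
l(-2 - 1*(-4))*13 + 15 = -2*(-2 - 1*(-4))*13 + 15 = -2*(-2 + 4)*13 + 15 = -2*2*13 + 15 = -4*13 + 15 = -52 + 15 = -37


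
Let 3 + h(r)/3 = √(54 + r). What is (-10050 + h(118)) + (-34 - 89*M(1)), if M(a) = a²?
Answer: -10182 + 6*√43 ≈ -10143.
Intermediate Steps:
h(r) = -9 + 3*√(54 + r)
(-10050 + h(118)) + (-34 - 89*M(1)) = (-10050 + (-9 + 3*√(54 + 118))) + (-34 - 89*1²) = (-10050 + (-9 + 3*√172)) + (-34 - 89*1) = (-10050 + (-9 + 3*(2*√43))) + (-34 - 89) = (-10050 + (-9 + 6*√43)) - 123 = (-10059 + 6*√43) - 123 = -10182 + 6*√43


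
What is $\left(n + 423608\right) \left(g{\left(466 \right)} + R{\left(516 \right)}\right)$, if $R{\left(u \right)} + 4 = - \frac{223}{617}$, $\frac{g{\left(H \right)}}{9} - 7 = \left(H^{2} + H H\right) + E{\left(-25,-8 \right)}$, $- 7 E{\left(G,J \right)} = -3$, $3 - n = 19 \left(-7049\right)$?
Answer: $\frac{9412653567872682}{4319} \approx 2.1794 \cdot 10^{12}$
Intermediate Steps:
$n = 133934$ ($n = 3 - 19 \left(-7049\right) = 3 - -133931 = 3 + 133931 = 133934$)
$E{\left(G,J \right)} = \frac{3}{7}$ ($E{\left(G,J \right)} = \left(- \frac{1}{7}\right) \left(-3\right) = \frac{3}{7}$)
$g{\left(H \right)} = \frac{468}{7} + 18 H^{2}$ ($g{\left(H \right)} = 63 + 9 \left(\left(H^{2} + H H\right) + \frac{3}{7}\right) = 63 + 9 \left(\left(H^{2} + H^{2}\right) + \frac{3}{7}\right) = 63 + 9 \left(2 H^{2} + \frac{3}{7}\right) = 63 + 9 \left(\frac{3}{7} + 2 H^{2}\right) = 63 + \left(\frac{27}{7} + 18 H^{2}\right) = \frac{468}{7} + 18 H^{2}$)
$R{\left(u \right)} = - \frac{2691}{617}$ ($R{\left(u \right)} = -4 - \frac{223}{617} = - \frac{2691}{617}$)
$\left(n + 423608\right) \left(g{\left(466 \right)} + R{\left(516 \right)}\right) = \left(133934 + 423608\right) \left(\left(\frac{468}{7} + 18 \cdot 466^{2}\right) - \frac{2691}{617}\right) = 557542 \left(\left(\frac{468}{7} + 18 \cdot 217156\right) - \frac{2691}{617}\right) = 557542 \left(\left(\frac{468}{7} + 3908808\right) - \frac{2691}{617}\right) = 557542 \left(\frac{27362124}{7} - \frac{2691}{617}\right) = 557542 \cdot \frac{16882411671}{4319} = \frac{9412653567872682}{4319}$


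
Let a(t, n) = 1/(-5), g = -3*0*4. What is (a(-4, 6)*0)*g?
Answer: 0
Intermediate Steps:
g = 0 (g = 0*4 = 0)
a(t, n) = -⅕
(a(-4, 6)*0)*g = -⅕*0*0 = 0*0 = 0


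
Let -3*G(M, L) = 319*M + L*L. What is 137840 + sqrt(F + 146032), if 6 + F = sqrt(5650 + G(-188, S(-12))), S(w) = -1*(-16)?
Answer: 137840 + sqrt(1314234 + 3*sqrt(229998))/3 ≈ 1.3822e+5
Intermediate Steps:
S(w) = 16
G(M, L) = -319*M/3 - L**2/3 (G(M, L) = -(319*M + L*L)/3 = -(319*M + L**2)/3 = -(L**2 + 319*M)/3 = -319*M/3 - L**2/3)
F = -6 + sqrt(229998)/3 (F = -6 + sqrt(5650 + (-319/3*(-188) - 1/3*16**2)) = -6 + sqrt(5650 + (59972/3 - 1/3*256)) = -6 + sqrt(5650 + (59972/3 - 256/3)) = -6 + sqrt(5650 + 59716/3) = -6 + sqrt(76666/3) = -6 + sqrt(229998)/3 ≈ 153.86)
137840 + sqrt(F + 146032) = 137840 + sqrt((-6 + sqrt(229998)/3) + 146032) = 137840 + sqrt(146026 + sqrt(229998)/3)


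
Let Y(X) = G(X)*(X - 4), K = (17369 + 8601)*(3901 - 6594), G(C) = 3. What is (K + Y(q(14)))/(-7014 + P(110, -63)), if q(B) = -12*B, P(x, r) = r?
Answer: 69937726/7077 ≈ 9882.4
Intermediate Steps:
K = -69937210 (K = 25970*(-2693) = -69937210)
Y(X) = -12 + 3*X (Y(X) = 3*(X - 4) = 3*(-4 + X) = -12 + 3*X)
(K + Y(q(14)))/(-7014 + P(110, -63)) = (-69937210 + (-12 + 3*(-12*14)))/(-7014 - 63) = (-69937210 + (-12 + 3*(-168)))/(-7077) = (-69937210 + (-12 - 504))*(-1/7077) = (-69937210 - 516)*(-1/7077) = -69937726*(-1/7077) = 69937726/7077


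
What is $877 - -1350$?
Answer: $2227$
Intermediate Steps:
$877 - -1350 = 877 + \left(-974 + 2324\right) = 877 + 1350 = 2227$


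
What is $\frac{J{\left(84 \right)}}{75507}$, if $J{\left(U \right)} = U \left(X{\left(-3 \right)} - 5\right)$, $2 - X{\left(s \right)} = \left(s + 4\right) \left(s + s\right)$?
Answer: $\frac{84}{25169} \approx 0.0033374$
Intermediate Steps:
$X{\left(s \right)} = 2 - 2 s \left(4 + s\right)$ ($X{\left(s \right)} = 2 - \left(s + 4\right) \left(s + s\right) = 2 - \left(4 + s\right) 2 s = 2 - 2 s \left(4 + s\right)$)
$J{\left(U \right)} = 3 U$ ($J{\left(U \right)} = U \left(\left(2 - -24 - 2 \left(-3\right)^{2}\right) - 5\right) = U \left(\left(2 + 24 - 18\right) - 5\right) = U \left(8 - 5\right) = U 3 = 3 U$)
$\frac{J{\left(84 \right)}}{75507} = \frac{3 \cdot 84}{75507} = 252 \cdot \frac{1}{75507} = \frac{84}{25169}$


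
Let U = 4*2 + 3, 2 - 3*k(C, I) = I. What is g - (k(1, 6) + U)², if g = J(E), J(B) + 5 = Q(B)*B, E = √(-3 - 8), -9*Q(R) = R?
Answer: -875/9 ≈ -97.222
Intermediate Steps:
k(C, I) = ⅔ - I/3
Q(R) = -R/9
U = 11 (U = 8 + 3 = 11)
E = I*√11 (E = √(-11) = I*√11 ≈ 3.3166*I)
J(B) = -5 - B²/9 (J(B) = -5 + (-B/9)*B = -5 - B²/9)
g = -34/9 (g = -5 - (I*√11)²/9 = -5 - ⅑*(-11) = -5 + 11/9 = -34/9 ≈ -3.7778)
g - (k(1, 6) + U)² = -34/9 - ((⅔ - ⅓*6) + 11)² = -34/9 - ((⅔ - 2) + 11)² = -34/9 - (-4/3 + 11)² = -34/9 - (29/3)² = -34/9 - 1*841/9 = -34/9 - 841/9 = -875/9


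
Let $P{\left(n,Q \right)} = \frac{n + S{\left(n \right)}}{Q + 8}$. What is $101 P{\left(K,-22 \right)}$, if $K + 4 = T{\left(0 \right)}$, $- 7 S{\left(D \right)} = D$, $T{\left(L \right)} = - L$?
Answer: $\frac{1212}{49} \approx 24.735$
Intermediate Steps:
$S{\left(D \right)} = - \frac{D}{7}$
$K = -4$ ($K = -4 - 0 = -4 + 0 = -4$)
$P{\left(n,Q \right)} = \frac{6 n}{7 \left(8 + Q\right)}$ ($P{\left(n,Q \right)} = \frac{n - \frac{n}{7}}{Q + 8} = \frac{\frac{6}{7} n}{8 + Q} = \frac{6 n}{7 \left(8 + Q\right)}$)
$101 P{\left(K,-22 \right)} = 101 \cdot \frac{6}{7} \left(-4\right) \frac{1}{8 - 22} = 101 \cdot \frac{6}{7} \left(-4\right) \frac{1}{-14} = 101 \cdot \frac{6}{7} \left(-4\right) \left(- \frac{1}{14}\right) = 101 \cdot \frac{12}{49} = \frac{1212}{49}$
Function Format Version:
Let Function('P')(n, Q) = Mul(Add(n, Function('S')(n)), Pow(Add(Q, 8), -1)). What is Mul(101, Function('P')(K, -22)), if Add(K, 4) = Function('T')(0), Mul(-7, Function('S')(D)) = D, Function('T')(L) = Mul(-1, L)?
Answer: Rational(1212, 49) ≈ 24.735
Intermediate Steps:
Function('S')(D) = Mul(Rational(-1, 7), D)
K = -4 (K = Add(-4, Mul(-1, 0)) = Add(-4, 0) = -4)
Function('P')(n, Q) = Mul(Rational(6, 7), n, Pow(Add(8, Q), -1)) (Function('P')(n, Q) = Mul(Add(n, Mul(Rational(-1, 7), n)), Pow(Add(Q, 8), -1)) = Mul(Mul(Rational(6, 7), n), Pow(Add(8, Q), -1)) = Mul(Rational(6, 7), n, Pow(Add(8, Q), -1)))
Mul(101, Function('P')(K, -22)) = Mul(101, Mul(Rational(6, 7), -4, Pow(Add(8, -22), -1))) = Mul(101, Mul(Rational(6, 7), -4, Pow(-14, -1))) = Mul(101, Mul(Rational(6, 7), -4, Rational(-1, 14))) = Mul(101, Rational(12, 49)) = Rational(1212, 49)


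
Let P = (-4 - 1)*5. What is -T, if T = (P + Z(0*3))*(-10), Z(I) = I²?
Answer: -250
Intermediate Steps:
P = -25 (P = -5*5 = -25)
T = 250 (T = (-25 + (0*3)²)*(-10) = (-25 + 0²)*(-10) = (-25 + 0)*(-10) = -25*(-10) = 250)
-T = -1*250 = -250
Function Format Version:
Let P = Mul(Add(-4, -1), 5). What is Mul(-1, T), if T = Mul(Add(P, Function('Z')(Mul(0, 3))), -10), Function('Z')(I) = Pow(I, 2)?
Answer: -250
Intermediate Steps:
P = -25 (P = Mul(-5, 5) = -25)
T = 250 (T = Mul(Add(-25, Pow(Mul(0, 3), 2)), -10) = Mul(Add(-25, Pow(0, 2)), -10) = Mul(Add(-25, 0), -10) = Mul(-25, -10) = 250)
Mul(-1, T) = Mul(-1, 250) = -250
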